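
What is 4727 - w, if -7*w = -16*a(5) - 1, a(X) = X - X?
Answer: 33088/7 ≈ 4726.9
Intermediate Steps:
a(X) = 0
w = ⅐ (w = -(-16*0 - 1)/7 = -(0 - 1)/7 = -⅐*(-1) = ⅐ ≈ 0.14286)
4727 - w = 4727 - 1*⅐ = 4727 - ⅐ = 33088/7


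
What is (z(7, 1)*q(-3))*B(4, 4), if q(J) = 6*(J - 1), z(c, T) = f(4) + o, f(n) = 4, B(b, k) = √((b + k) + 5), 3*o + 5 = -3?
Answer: -32*√13 ≈ -115.38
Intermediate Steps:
o = -8/3 (o = -5/3 + (⅓)*(-3) = -5/3 - 1 = -8/3 ≈ -2.6667)
B(b, k) = √(5 + b + k)
z(c, T) = 4/3 (z(c, T) = 4 - 8/3 = 4/3)
q(J) = -6 + 6*J (q(J) = 6*(-1 + J) = -6 + 6*J)
(z(7, 1)*q(-3))*B(4, 4) = (4*(-6 + 6*(-3))/3)*√(5 + 4 + 4) = (4*(-6 - 18)/3)*√13 = ((4/3)*(-24))*√13 = -32*√13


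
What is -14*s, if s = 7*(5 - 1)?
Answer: -392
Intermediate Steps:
s = 28 (s = 7*4 = 28)
-14*s = -14*28 = -392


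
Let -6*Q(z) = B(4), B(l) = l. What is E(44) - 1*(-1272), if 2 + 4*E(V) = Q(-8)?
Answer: 3814/3 ≈ 1271.3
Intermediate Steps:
Q(z) = -⅔ (Q(z) = -⅙*4 = -⅔)
E(V) = -⅔ (E(V) = -½ + (¼)*(-⅔) = -½ - ⅙ = -⅔)
E(44) - 1*(-1272) = -⅔ - 1*(-1272) = -⅔ + 1272 = 3814/3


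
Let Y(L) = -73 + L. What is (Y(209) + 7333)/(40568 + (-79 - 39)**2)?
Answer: 7469/54492 ≈ 0.13707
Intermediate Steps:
(Y(209) + 7333)/(40568 + (-79 - 39)**2) = ((-73 + 209) + 7333)/(40568 + (-79 - 39)**2) = (136 + 7333)/(40568 + (-118)**2) = 7469/(40568 + 13924) = 7469/54492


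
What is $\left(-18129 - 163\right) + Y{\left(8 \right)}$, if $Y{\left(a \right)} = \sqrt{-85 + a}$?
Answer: $-18292 + i \sqrt{77} \approx -18292.0 + 8.775 i$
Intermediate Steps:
$\left(-18129 - 163\right) + Y{\left(8 \right)} = \left(-18129 - 163\right) + \sqrt{-85 + 8} = -18292 + \sqrt{-77} = -18292 + i \sqrt{77}$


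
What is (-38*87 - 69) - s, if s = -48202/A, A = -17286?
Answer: -29194226/8643 ≈ -3377.8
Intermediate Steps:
s = 24101/8643 (s = -48202/(-17286) = -48202*(-1/17286) = 24101/8643 ≈ 2.7885)
(-38*87 - 69) - s = (-38*87 - 69) - 1*24101/8643 = (-3306 - 69) - 24101/8643 = -3375 - 24101/8643 = -29194226/8643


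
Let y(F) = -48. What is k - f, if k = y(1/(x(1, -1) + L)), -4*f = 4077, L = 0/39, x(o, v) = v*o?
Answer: 3885/4 ≈ 971.25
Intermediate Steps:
x(o, v) = o*v
L = 0 (L = 0*(1/39) = 0)
f = -4077/4 (f = -¼*4077 = -4077/4 ≈ -1019.3)
k = -48
k - f = -48 - 1*(-4077/4) = -48 + 4077/4 = 3885/4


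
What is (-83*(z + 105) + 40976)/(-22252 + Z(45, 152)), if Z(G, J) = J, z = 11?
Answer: -461/325 ≈ -1.4185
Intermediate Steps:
(-83*(z + 105) + 40976)/(-22252 + Z(45, 152)) = (-83*(11 + 105) + 40976)/(-22252 + 152) = (-83*116 + 40976)/(-22100) = (-9628 + 40976)*(-1/22100) = 31348*(-1/22100) = -461/325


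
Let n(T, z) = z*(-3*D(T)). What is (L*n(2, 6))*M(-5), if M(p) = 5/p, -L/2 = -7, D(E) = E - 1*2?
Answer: 0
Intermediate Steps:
D(E) = -2 + E (D(E) = E - 2 = -2 + E)
L = 14 (L = -2*(-7) = 14)
n(T, z) = z*(6 - 3*T) (n(T, z) = z*(-3*(-2 + T)) = z*(6 - 3*T))
(L*n(2, 6))*M(-5) = (14*(3*6*(2 - 1*2)))*(5/(-5)) = (14*(3*6*(2 - 2)))*(5*(-⅕)) = (14*(3*6*0))*(-1) = (14*0)*(-1) = 0*(-1) = 0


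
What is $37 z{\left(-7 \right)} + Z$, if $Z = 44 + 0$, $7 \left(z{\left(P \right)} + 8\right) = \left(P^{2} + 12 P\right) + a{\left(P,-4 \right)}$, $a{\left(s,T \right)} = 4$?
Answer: $- \frac{2911}{7} \approx -415.86$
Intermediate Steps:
$z{\left(P \right)} = - \frac{52}{7} + \frac{P^{2}}{7} + \frac{12 P}{7}$ ($z{\left(P \right)} = -8 + \frac{\left(P^{2} + 12 P\right) + 4}{7} = -8 + \frac{4 + P^{2} + 12 P}{7} = -8 + \left(\frac{4}{7} + \frac{P^{2}}{7} + \frac{12 P}{7}\right) = - \frac{52}{7} + \frac{P^{2}}{7} + \frac{12 P}{7}$)
$Z = 44$
$37 z{\left(-7 \right)} + Z = 37 \left(- \frac{52}{7} + \frac{\left(-7\right)^{2}}{7} + \frac{12}{7} \left(-7\right)\right) + 44 = 37 \left(- \frac{52}{7} + \frac{1}{7} \cdot 49 - 12\right) + 44 = 37 \left(- \frac{52}{7} + 7 - 12\right) + 44 = 37 \left(- \frac{87}{7}\right) + 44 = - \frac{3219}{7} + 44 = - \frac{2911}{7}$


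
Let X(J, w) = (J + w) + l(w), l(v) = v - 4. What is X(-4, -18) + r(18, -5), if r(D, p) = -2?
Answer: -46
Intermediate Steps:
l(v) = -4 + v
X(J, w) = -4 + J + 2*w (X(J, w) = (J + w) + (-4 + w) = -4 + J + 2*w)
X(-4, -18) + r(18, -5) = (-4 - 4 + 2*(-18)) - 2 = (-4 - 4 - 36) - 2 = -44 - 2 = -46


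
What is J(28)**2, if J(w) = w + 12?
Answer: 1600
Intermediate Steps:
J(w) = 12 + w
J(28)**2 = (12 + 28)**2 = 40**2 = 1600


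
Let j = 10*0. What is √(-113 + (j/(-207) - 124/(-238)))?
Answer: I*√1592815/119 ≈ 10.606*I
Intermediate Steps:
j = 0
√(-113 + (j/(-207) - 124/(-238))) = √(-113 + (0/(-207) - 124/(-238))) = √(-113 + (0*(-1/207) - 124*(-1/238))) = √(-113 + (0 + 62/119)) = √(-113 + 62/119) = √(-13385/119) = I*√1592815/119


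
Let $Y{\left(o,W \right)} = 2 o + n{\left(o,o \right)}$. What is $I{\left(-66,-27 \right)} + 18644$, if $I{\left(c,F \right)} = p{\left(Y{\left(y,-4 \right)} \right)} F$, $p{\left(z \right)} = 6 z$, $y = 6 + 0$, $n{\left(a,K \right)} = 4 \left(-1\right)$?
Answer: $17348$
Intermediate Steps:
$n{\left(a,K \right)} = -4$
$y = 6$
$Y{\left(o,W \right)} = -4 + 2 o$ ($Y{\left(o,W \right)} = 2 o - 4 = -4 + 2 o$)
$I{\left(c,F \right)} = 48 F$ ($I{\left(c,F \right)} = 6 \left(-4 + 2 \cdot 6\right) F = 6 \left(-4 + 12\right) F = 6 \cdot 8 F = 48 F$)
$I{\left(-66,-27 \right)} + 18644 = 48 \left(-27\right) + 18644 = -1296 + 18644 = 17348$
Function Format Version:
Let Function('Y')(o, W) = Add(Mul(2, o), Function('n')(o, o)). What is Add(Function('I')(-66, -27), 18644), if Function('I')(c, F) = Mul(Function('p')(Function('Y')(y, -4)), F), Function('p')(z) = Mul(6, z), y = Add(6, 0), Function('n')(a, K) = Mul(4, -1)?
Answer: 17348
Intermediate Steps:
Function('n')(a, K) = -4
y = 6
Function('Y')(o, W) = Add(-4, Mul(2, o)) (Function('Y')(o, W) = Add(Mul(2, o), -4) = Add(-4, Mul(2, o)))
Function('I')(c, F) = Mul(48, F) (Function('I')(c, F) = Mul(Mul(6, Add(-4, Mul(2, 6))), F) = Mul(Mul(6, Add(-4, 12)), F) = Mul(Mul(6, 8), F) = Mul(48, F))
Add(Function('I')(-66, -27), 18644) = Add(Mul(48, -27), 18644) = Add(-1296, 18644) = 17348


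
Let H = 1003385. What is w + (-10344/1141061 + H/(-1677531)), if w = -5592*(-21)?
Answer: 224783085536443763/1914165200391 ≈ 1.1743e+5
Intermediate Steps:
w = 117432
w + (-10344/1141061 + H/(-1677531)) = 117432 + (-10344/1141061 + 1003385/(-1677531)) = 117432 + (-10344*1/1141061 + 1003385*(-1/1677531)) = 117432 + (-10344/1141061 - 1003385/1677531) = 117432 - 1162275872149/1914165200391 = 224783085536443763/1914165200391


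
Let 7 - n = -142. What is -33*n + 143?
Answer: -4774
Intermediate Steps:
n = 149 (n = 7 - 1*(-142) = 7 + 142 = 149)
-33*n + 143 = -33*149 + 143 = -4917 + 143 = -4774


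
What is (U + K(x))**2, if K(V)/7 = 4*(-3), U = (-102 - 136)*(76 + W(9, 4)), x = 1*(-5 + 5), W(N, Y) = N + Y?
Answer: 452242756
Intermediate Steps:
x = 0 (x = 1*0 = 0)
U = -21182 (U = (-102 - 136)*(76 + (9 + 4)) = -238*(76 + 13) = -238*89 = -21182)
K(V) = -84 (K(V) = 7*(4*(-3)) = 7*(-12) = -84)
(U + K(x))**2 = (-21182 - 84)**2 = (-21266)**2 = 452242756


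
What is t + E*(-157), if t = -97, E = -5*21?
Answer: 16388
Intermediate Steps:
E = -105
t + E*(-157) = -97 - 105*(-157) = -97 + 16485 = 16388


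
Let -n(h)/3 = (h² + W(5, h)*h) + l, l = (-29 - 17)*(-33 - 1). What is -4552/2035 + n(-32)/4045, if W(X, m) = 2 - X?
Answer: -6959732/1646315 ≈ -4.2275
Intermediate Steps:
l = 1564 (l = -46*(-34) = 1564)
n(h) = -4692 - 3*h² + 9*h (n(h) = -3*((h² + (2 - 1*5)*h) + 1564) = -3*((h² + (2 - 5)*h) + 1564) = -3*((h² - 3*h) + 1564) = -3*(1564 + h² - 3*h) = -4692 - 3*h² + 9*h)
-4552/2035 + n(-32)/4045 = -4552/2035 + (-4692 - 3*(-32)² + 9*(-32))/4045 = -4552*1/2035 + (-4692 - 3*1024 - 288)*(1/4045) = -4552/2035 + (-4692 - 3072 - 288)*(1/4045) = -4552/2035 - 8052*1/4045 = -4552/2035 - 8052/4045 = -6959732/1646315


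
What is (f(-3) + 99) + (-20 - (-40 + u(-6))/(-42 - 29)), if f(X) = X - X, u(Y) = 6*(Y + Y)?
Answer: 5497/71 ≈ 77.422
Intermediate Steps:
u(Y) = 12*Y (u(Y) = 6*(2*Y) = 12*Y)
f(X) = 0
(f(-3) + 99) + (-20 - (-40 + u(-6))/(-42 - 29)) = (0 + 99) + (-20 - (-40 + 12*(-6))/(-42 - 29)) = 99 + (-20 - (-40 - 72)/(-71)) = 99 + (-20 - (-112)*(-1)/71) = 99 + (-20 - 1*112/71) = 99 + (-20 - 112/71) = 99 - 1532/71 = 5497/71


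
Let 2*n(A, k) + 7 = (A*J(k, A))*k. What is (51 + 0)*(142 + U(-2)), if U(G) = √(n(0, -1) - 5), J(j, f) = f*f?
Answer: 7242 + 51*I*√34/2 ≈ 7242.0 + 148.69*I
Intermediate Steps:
J(j, f) = f²
n(A, k) = -7/2 + k*A³/2 (n(A, k) = -7/2 + ((A*A²)*k)/2 = -7/2 + (A³*k)/2 = -7/2 + (k*A³)/2 = -7/2 + k*A³/2)
U(G) = I*√34/2 (U(G) = √((-7/2 + (½)*(-1)*0³) - 5) = √((-7/2 + (½)*(-1)*0) - 5) = √((-7/2 + 0) - 5) = √(-7/2 - 5) = √(-17/2) = I*√34/2)
(51 + 0)*(142 + U(-2)) = (51 + 0)*(142 + I*√34/2) = 51*(142 + I*√34/2) = 7242 + 51*I*√34/2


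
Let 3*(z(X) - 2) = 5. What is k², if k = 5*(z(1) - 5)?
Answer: 400/9 ≈ 44.444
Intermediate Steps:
z(X) = 11/3 (z(X) = 2 + (⅓)*5 = 2 + 5/3 = 11/3)
k = -20/3 (k = 5*(11/3 - 5) = 5*(-4/3) = -20/3 ≈ -6.6667)
k² = (-20/3)² = 400/9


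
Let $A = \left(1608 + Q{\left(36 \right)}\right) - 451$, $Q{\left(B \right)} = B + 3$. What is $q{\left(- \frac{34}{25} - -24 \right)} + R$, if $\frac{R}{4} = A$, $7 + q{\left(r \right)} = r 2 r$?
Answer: $\frac{3626337}{625} \approx 5802.1$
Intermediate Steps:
$Q{\left(B \right)} = 3 + B$
$A = 1196$ ($A = \left(1608 + \left(3 + 36\right)\right) - 451 = \left(1608 + 39\right) - 451 = 1647 - 451 = 1196$)
$q{\left(r \right)} = -7 + 2 r^{2}$ ($q{\left(r \right)} = -7 + r 2 r = -7 + 2 r r = -7 + 2 r^{2}$)
$R = 4784$ ($R = 4 \cdot 1196 = 4784$)
$q{\left(- \frac{34}{25} - -24 \right)} + R = \left(-7 + 2 \left(- \frac{34}{25} - -24\right)^{2}\right) + 4784 = \left(-7 + 2 \left(\left(-34\right) \frac{1}{25} + 24\right)^{2}\right) + 4784 = \left(-7 + 2 \left(- \frac{34}{25} + 24\right)^{2}\right) + 4784 = \left(-7 + 2 \left(\frac{566}{25}\right)^{2}\right) + 4784 = \left(-7 + 2 \cdot \frac{320356}{625}\right) + 4784 = \left(-7 + \frac{640712}{625}\right) + 4784 = \frac{636337}{625} + 4784 = \frac{3626337}{625}$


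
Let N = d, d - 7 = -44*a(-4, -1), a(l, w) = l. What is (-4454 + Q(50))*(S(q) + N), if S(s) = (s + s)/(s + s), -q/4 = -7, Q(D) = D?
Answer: -810336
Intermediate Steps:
q = 28 (q = -4*(-7) = 28)
d = 183 (d = 7 - 44*(-4) = 7 + 176 = 183)
N = 183
S(s) = 1 (S(s) = (2*s)/((2*s)) = (2*s)*(1/(2*s)) = 1)
(-4454 + Q(50))*(S(q) + N) = (-4454 + 50)*(1 + 183) = -4404*184 = -810336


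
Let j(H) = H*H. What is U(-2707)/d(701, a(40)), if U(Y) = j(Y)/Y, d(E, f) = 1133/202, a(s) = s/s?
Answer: -546814/1133 ≈ -482.63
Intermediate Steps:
a(s) = 1
j(H) = H²
d(E, f) = 1133/202 (d(E, f) = 1133*(1/202) = 1133/202)
U(Y) = Y (U(Y) = Y²/Y = Y)
U(-2707)/d(701, a(40)) = -2707/1133/202 = -2707*202/1133 = -546814/1133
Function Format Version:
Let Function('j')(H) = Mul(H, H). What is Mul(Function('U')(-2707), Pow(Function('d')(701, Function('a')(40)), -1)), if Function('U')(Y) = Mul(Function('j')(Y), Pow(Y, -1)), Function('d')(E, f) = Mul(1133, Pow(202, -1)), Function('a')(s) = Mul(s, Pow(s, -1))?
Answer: Rational(-546814, 1133) ≈ -482.63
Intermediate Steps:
Function('a')(s) = 1
Function('j')(H) = Pow(H, 2)
Function('d')(E, f) = Rational(1133, 202) (Function('d')(E, f) = Mul(1133, Rational(1, 202)) = Rational(1133, 202))
Function('U')(Y) = Y (Function('U')(Y) = Mul(Pow(Y, 2), Pow(Y, -1)) = Y)
Mul(Function('U')(-2707), Pow(Function('d')(701, Function('a')(40)), -1)) = Mul(-2707, Pow(Rational(1133, 202), -1)) = Mul(-2707, Rational(202, 1133)) = Rational(-546814, 1133)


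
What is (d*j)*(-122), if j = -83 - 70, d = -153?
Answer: -2855898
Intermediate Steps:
j = -153
(d*j)*(-122) = -153*(-153)*(-122) = 23409*(-122) = -2855898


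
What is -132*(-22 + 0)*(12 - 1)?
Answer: 31944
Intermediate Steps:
-132*(-22 + 0)*(12 - 1) = -(-2904)*11 = -132*(-242) = 31944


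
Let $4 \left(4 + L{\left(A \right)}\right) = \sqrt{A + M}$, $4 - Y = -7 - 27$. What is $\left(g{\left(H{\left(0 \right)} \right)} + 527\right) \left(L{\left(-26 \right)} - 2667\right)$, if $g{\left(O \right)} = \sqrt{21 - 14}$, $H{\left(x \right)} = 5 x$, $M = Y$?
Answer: $- \frac{\left(527 + \sqrt{7}\right) \left(5342 - \sqrt{3}\right)}{2} \approx -1.4142 \cdot 10^{6}$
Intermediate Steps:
$Y = 38$ ($Y = 4 - \left(-7 - 27\right) = 4 - -34 = 4 + 34 = 38$)
$M = 38$
$L{\left(A \right)} = -4 + \frac{\sqrt{38 + A}}{4}$ ($L{\left(A \right)} = -4 + \frac{\sqrt{A + 38}}{4} = -4 + \frac{\sqrt{38 + A}}{4}$)
$g{\left(O \right)} = \sqrt{7}$
$\left(g{\left(H{\left(0 \right)} \right)} + 527\right) \left(L{\left(-26 \right)} - 2667\right) = \left(\sqrt{7} + 527\right) \left(\left(-4 + \frac{\sqrt{38 - 26}}{4}\right) - 2667\right) = \left(527 + \sqrt{7}\right) \left(\left(-4 + \frac{\sqrt{12}}{4}\right) - 2667\right) = \left(527 + \sqrt{7}\right) \left(\left(-4 + \frac{2 \sqrt{3}}{4}\right) - 2667\right) = \left(527 + \sqrt{7}\right) \left(\left(-4 + \frac{\sqrt{3}}{2}\right) - 2667\right) = \left(527 + \sqrt{7}\right) \left(-2671 + \frac{\sqrt{3}}{2}\right) = \left(-2671 + \frac{\sqrt{3}}{2}\right) \left(527 + \sqrt{7}\right)$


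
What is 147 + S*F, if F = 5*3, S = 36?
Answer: 687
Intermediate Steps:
F = 15
147 + S*F = 147 + 36*15 = 147 + 540 = 687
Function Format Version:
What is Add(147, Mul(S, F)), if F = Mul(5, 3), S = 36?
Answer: 687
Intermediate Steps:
F = 15
Add(147, Mul(S, F)) = Add(147, Mul(36, 15)) = Add(147, 540) = 687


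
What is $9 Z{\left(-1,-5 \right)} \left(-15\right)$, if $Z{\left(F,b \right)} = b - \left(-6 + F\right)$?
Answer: $-270$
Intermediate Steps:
$Z{\left(F,b \right)} = 6 + b - F$
$9 Z{\left(-1,-5 \right)} \left(-15\right) = 9 \left(6 - 5 - -1\right) \left(-15\right) = 9 \left(6 - 5 + 1\right) \left(-15\right) = 9 \cdot 2 \left(-15\right) = 18 \left(-15\right) = -270$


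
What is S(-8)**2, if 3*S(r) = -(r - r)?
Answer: 0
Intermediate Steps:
S(r) = 0 (S(r) = (-(r - r))/3 = (-1*0)/3 = (1/3)*0 = 0)
S(-8)**2 = 0**2 = 0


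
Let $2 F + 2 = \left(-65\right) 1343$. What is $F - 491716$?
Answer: $- \frac{1070729}{2} \approx -5.3536 \cdot 10^{5}$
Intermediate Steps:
$F = - \frac{87297}{2}$ ($F = -1 + \frac{\left(-65\right) 1343}{2} = -1 + \frac{1}{2} \left(-87295\right) = -1 - \frac{87295}{2} = - \frac{87297}{2} \approx -43649.0$)
$F - 491716 = - \frac{87297}{2} - 491716 = - \frac{1070729}{2}$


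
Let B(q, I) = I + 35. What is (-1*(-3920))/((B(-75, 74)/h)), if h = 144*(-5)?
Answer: -2822400/109 ≈ -25894.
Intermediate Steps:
B(q, I) = 35 + I
h = -720
(-1*(-3920))/((B(-75, 74)/h)) = (-1*(-3920))/(((35 + 74)/(-720))) = 3920/((109*(-1/720))) = 3920/(-109/720) = 3920*(-720/109) = -2822400/109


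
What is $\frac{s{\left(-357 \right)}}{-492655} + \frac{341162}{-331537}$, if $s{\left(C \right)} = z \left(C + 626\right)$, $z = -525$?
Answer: $- \frac{24250770457}{32666672147} \approx -0.74237$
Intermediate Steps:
$s{\left(C \right)} = -328650 - 525 C$ ($s{\left(C \right)} = - 525 \left(C + 626\right) = - 525 \left(626 + C\right) = -328650 - 525 C$)
$\frac{s{\left(-357 \right)}}{-492655} + \frac{341162}{-331537} = \frac{-328650 - -187425}{-492655} + \frac{341162}{-331537} = \left(-328650 + 187425\right) \left(- \frac{1}{492655}\right) + 341162 \left(- \frac{1}{331537}\right) = \left(-141225\right) \left(- \frac{1}{492655}\right) - \frac{341162}{331537} = \frac{28245}{98531} - \frac{341162}{331537} = - \frac{24250770457}{32666672147}$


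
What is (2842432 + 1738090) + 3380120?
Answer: 7960642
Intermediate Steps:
(2842432 + 1738090) + 3380120 = 4580522 + 3380120 = 7960642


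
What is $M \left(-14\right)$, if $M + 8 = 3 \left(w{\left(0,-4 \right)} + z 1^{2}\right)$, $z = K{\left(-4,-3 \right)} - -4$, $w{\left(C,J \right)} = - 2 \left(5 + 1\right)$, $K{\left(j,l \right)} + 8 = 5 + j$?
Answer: $742$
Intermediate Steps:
$K{\left(j,l \right)} = -3 + j$ ($K{\left(j,l \right)} = -8 + \left(5 + j\right) = -3 + j$)
$w{\left(C,J \right)} = -12$ ($w{\left(C,J \right)} = \left(-2\right) 6 = -12$)
$z = -3$ ($z = \left(-3 - 4\right) - -4 = -7 + 4 = -3$)
$M = -53$ ($M = -8 + 3 \left(-12 - 3 \cdot 1^{2}\right) = -8 + 3 \left(-12 - 3\right) = -8 + 3 \left(-15\right) = -8 - 45 = -53$)
$M \left(-14\right) = \left(-53\right) \left(-14\right) = 742$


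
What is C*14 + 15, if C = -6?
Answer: -69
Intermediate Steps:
C*14 + 15 = -6*14 + 15 = -84 + 15 = -69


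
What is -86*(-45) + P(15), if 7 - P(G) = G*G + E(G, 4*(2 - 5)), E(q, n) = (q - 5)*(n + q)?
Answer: 3622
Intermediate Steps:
E(q, n) = (-5 + q)*(n + q)
P(G) = -53 - 2*G**2 + 17*G (P(G) = 7 - (G*G + (G**2 - 20*(2 - 5) - 5*G + (4*(2 - 5))*G)) = 7 - (G**2 + (G**2 - 20*(-3) - 5*G + (4*(-3))*G)) = 7 - (G**2 + (G**2 - 5*(-12) - 5*G - 12*G)) = 7 - (G**2 + (G**2 + 60 - 5*G - 12*G)) = 7 - (G**2 + (60 + G**2 - 17*G)) = 7 - (60 - 17*G + 2*G**2) = 7 + (-60 - 2*G**2 + 17*G) = -53 - 2*G**2 + 17*G)
-86*(-45) + P(15) = -86*(-45) + (-53 - 2*15**2 + 17*15) = 3870 + (-53 - 2*225 + 255) = 3870 + (-53 - 450 + 255) = 3870 - 248 = 3622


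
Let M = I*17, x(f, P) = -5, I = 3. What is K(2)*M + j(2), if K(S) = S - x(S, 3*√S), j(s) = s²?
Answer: 361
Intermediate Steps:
M = 51 (M = 3*17 = 51)
K(S) = 5 + S (K(S) = S - 1*(-5) = S + 5 = 5 + S)
K(2)*M + j(2) = (5 + 2)*51 + 2² = 7*51 + 4 = 357 + 4 = 361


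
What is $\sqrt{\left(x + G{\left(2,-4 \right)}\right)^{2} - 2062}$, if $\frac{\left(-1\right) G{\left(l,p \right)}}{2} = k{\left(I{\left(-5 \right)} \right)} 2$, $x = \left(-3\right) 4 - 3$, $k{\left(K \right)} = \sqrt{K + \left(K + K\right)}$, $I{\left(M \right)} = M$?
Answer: $\sqrt{-2077 + 120 i \sqrt{15}} \approx 5.0677 + 45.855 i$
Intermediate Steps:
$k{\left(K \right)} = \sqrt{3} \sqrt{K}$ ($k{\left(K \right)} = \sqrt{K + 2 K} = \sqrt{3 K} = \sqrt{3} \sqrt{K}$)
$x = -15$ ($x = -12 - 3 = -15$)
$G{\left(l,p \right)} = - 4 i \sqrt{15}$ ($G{\left(l,p \right)} = - 2 \sqrt{3} \sqrt{-5} \cdot 2 = - 2 \sqrt{3} i \sqrt{5} \cdot 2 = - 2 i \sqrt{15} \cdot 2 = - 2 \cdot 2 i \sqrt{15} = - 4 i \sqrt{15}$)
$\sqrt{\left(x + G{\left(2,-4 \right)}\right)^{2} - 2062} = \sqrt{\left(-15 - 4 i \sqrt{15}\right)^{2} - 2062} = \sqrt{-2062 + \left(-15 - 4 i \sqrt{15}\right)^{2}}$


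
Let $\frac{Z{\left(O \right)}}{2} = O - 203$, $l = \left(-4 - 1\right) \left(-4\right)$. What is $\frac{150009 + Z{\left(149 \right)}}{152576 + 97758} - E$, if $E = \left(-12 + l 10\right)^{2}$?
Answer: $- \frac{8847654995}{250334} \approx -35343.0$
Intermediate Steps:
$l = 20$ ($l = \left(-5\right) \left(-4\right) = 20$)
$Z{\left(O \right)} = -406 + 2 O$ ($Z{\left(O \right)} = 2 \left(O - 203\right) = 2 \left(-203 + O\right) = -406 + 2 O$)
$E = 35344$ ($E = \left(-12 + 20 \cdot 10\right)^{2} = \left(-12 + 200\right)^{2} = 188^{2} = 35344$)
$\frac{150009 + Z{\left(149 \right)}}{152576 + 97758} - E = \frac{150009 + \left(-406 + 2 \cdot 149\right)}{152576 + 97758} - 35344 = \frac{150009 + \left(-406 + 298\right)}{250334} - 35344 = \left(150009 - 108\right) \frac{1}{250334} - 35344 = 149901 \cdot \frac{1}{250334} - 35344 = \frac{149901}{250334} - 35344 = - \frac{8847654995}{250334}$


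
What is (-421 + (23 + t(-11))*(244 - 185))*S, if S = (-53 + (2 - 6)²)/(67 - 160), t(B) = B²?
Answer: 298775/93 ≈ 3212.6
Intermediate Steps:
S = 37/93 (S = (-53 + (-4)²)/(-93) = (-53 + 16)*(-1/93) = -37*(-1/93) = 37/93 ≈ 0.39785)
(-421 + (23 + t(-11))*(244 - 185))*S = (-421 + (23 + (-11)²)*(244 - 185))*(37/93) = (-421 + (23 + 121)*59)*(37/93) = (-421 + 144*59)*(37/93) = (-421 + 8496)*(37/93) = 8075*(37/93) = 298775/93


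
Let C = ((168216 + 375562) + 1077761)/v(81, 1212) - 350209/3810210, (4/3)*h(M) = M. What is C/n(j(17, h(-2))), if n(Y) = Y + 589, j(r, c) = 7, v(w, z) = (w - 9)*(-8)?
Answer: -343255879643/72668325120 ≈ -4.7236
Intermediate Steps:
h(M) = 3*M/4
v(w, z) = 72 - 8*w (v(w, z) = (-9 + w)*(-8) = 72 - 8*w)
n(Y) = 589 + Y
C = -343255879643/121926720 (C = ((168216 + 375562) + 1077761)/(72 - 8*81) - 350209/3810210 = (543778 + 1077761)/(72 - 648) - 350209*1/3810210 = 1621539/(-576) - 350209/3810210 = 1621539*(-1/576) - 350209/3810210 = -180171/64 - 350209/3810210 = -343255879643/121926720 ≈ -2815.3)
C/n(j(17, h(-2))) = -343255879643/(121926720*(589 + 7)) = -343255879643/121926720/596 = -343255879643/121926720*1/596 = -343255879643/72668325120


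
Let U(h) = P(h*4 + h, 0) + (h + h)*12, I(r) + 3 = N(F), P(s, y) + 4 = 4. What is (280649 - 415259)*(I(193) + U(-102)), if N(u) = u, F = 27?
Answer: 326294640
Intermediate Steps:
P(s, y) = 0 (P(s, y) = -4 + 4 = 0)
I(r) = 24 (I(r) = -3 + 27 = 24)
U(h) = 24*h (U(h) = 0 + (h + h)*12 = 0 + (2*h)*12 = 0 + 24*h = 24*h)
(280649 - 415259)*(I(193) + U(-102)) = (280649 - 415259)*(24 + 24*(-102)) = -134610*(24 - 2448) = -134610*(-2424) = 326294640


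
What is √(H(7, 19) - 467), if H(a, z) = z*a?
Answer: I*√334 ≈ 18.276*I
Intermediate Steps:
H(a, z) = a*z
√(H(7, 19) - 467) = √(7*19 - 467) = √(133 - 467) = √(-334) = I*√334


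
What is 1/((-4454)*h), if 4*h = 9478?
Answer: -1/10553753 ≈ -9.4753e-8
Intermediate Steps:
h = 4739/2 (h = (¼)*9478 = 4739/2 ≈ 2369.5)
1/((-4454)*h) = 1/((-4454)*(4739/2)) = -1/4454*2/4739 = -1/10553753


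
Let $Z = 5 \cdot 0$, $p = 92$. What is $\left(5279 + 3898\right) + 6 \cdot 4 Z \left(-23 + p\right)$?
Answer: $9177$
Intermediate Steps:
$Z = 0$
$\left(5279 + 3898\right) + 6 \cdot 4 Z \left(-23 + p\right) = \left(5279 + 3898\right) + 6 \cdot 4 \cdot 0 \left(-23 + 92\right) = 9177 + 24 \cdot 0 \cdot 69 = 9177 + 0 \cdot 69 = 9177 + 0 = 9177$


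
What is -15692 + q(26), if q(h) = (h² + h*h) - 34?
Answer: -14374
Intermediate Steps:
q(h) = -34 + 2*h² (q(h) = (h² + h²) - 34 = 2*h² - 34 = -34 + 2*h²)
-15692 + q(26) = -15692 + (-34 + 2*26²) = -15692 + (-34 + 2*676) = -15692 + (-34 + 1352) = -15692 + 1318 = -14374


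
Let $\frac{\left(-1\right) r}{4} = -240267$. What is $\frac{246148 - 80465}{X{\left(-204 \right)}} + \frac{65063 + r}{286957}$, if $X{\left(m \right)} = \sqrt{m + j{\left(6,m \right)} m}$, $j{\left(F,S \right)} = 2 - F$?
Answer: $\frac{1026131}{286957} + \frac{165683 \sqrt{17}}{102} \approx 6700.9$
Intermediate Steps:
$r = 961068$ ($r = \left(-4\right) \left(-240267\right) = 961068$)
$X{\left(m \right)} = \sqrt{3} \sqrt{- m}$ ($X{\left(m \right)} = \sqrt{m + \left(2 - 6\right) m} = \sqrt{m - 4 m} = \sqrt{- 3 m} = \sqrt{3} \sqrt{- m}$)
$\frac{246148 - 80465}{X{\left(-204 \right)}} + \frac{65063 + r}{286957} = \frac{246148 - 80465}{\sqrt{3} \sqrt{\left(-1\right) \left(-204\right)}} + \frac{65063 + 961068}{286957} = \frac{165683}{\sqrt{3} \sqrt{204}} + 1026131 \cdot \frac{1}{286957} = \frac{165683}{\sqrt{3} \cdot 2 \sqrt{51}} + \frac{1026131}{286957} = \frac{165683}{6 \sqrt{17}} + \frac{1026131}{286957} = 165683 \frac{\sqrt{17}}{102} + \frac{1026131}{286957} = \frac{165683 \sqrt{17}}{102} + \frac{1026131}{286957} = \frac{1026131}{286957} + \frac{165683 \sqrt{17}}{102}$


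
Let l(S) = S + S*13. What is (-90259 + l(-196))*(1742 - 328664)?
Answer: 30404726766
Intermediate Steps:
l(S) = 14*S (l(S) = S + 13*S = 14*S)
(-90259 + l(-196))*(1742 - 328664) = (-90259 + 14*(-196))*(1742 - 328664) = (-90259 - 2744)*(-326922) = -93003*(-326922) = 30404726766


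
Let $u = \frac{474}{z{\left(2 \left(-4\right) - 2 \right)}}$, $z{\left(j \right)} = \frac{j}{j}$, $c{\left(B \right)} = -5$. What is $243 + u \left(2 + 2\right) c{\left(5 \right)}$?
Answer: $-9237$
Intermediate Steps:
$z{\left(j \right)} = 1$
$u = 474$ ($u = \frac{474}{1} = 474 \cdot 1 = 474$)
$243 + u \left(2 + 2\right) c{\left(5 \right)} = 243 + 474 \left(2 + 2\right) \left(-5\right) = 243 + 474 \cdot 4 \left(-5\right) = 243 + 474 \left(-20\right) = 243 - 9480 = -9237$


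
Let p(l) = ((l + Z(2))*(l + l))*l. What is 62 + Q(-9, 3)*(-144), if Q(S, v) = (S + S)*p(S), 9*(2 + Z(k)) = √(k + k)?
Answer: -4525570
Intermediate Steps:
Z(k) = -2 + √2*√k/9 (Z(k) = -2 + √(k + k)/9 = -2 + √(2*k)/9 = -2 + (√2*√k)/9 = -2 + √2*√k/9)
p(l) = 2*l²*(-16/9 + l) (p(l) = ((l + (-2 + √2*√2/9))*(l + l))*l = ((l + (-2 + 2/9))*(2*l))*l = ((l - 16/9)*(2*l))*l = ((-16/9 + l)*(2*l))*l = (2*l*(-16/9 + l))*l = 2*l²*(-16/9 + l))
Q(S, v) = 2*S³*(-32/9 + 2*S) (Q(S, v) = (S + S)*(S²*(-32/9 + 2*S)) = (2*S)*(S²*(-32/9 + 2*S)) = 2*S³*(-32/9 + 2*S))
62 + Q(-9, 3)*(-144) = 62 + ((-9)³*(-64/9 + 4*(-9)))*(-144) = 62 - 729*(-64/9 - 36)*(-144) = 62 - 729*(-388/9)*(-144) = 62 + 31428*(-144) = 62 - 4525632 = -4525570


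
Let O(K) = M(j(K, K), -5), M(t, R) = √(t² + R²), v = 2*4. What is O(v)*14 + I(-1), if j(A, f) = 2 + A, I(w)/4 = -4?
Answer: -16 + 70*√5 ≈ 140.52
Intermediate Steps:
I(w) = -16 (I(w) = 4*(-4) = -16)
v = 8
M(t, R) = √(R² + t²)
O(K) = √(25 + (2 + K)²) (O(K) = √((-5)² + (2 + K)²) = √(25 + (2 + K)²))
O(v)*14 + I(-1) = √(25 + (2 + 8)²)*14 - 16 = √(25 + 10²)*14 - 16 = √(25 + 100)*14 - 16 = √125*14 - 16 = (5*√5)*14 - 16 = 70*√5 - 16 = -16 + 70*√5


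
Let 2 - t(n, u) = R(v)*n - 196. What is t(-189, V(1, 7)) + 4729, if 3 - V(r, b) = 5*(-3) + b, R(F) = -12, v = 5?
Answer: 2659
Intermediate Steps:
V(r, b) = 18 - b (V(r, b) = 3 - (5*(-3) + b) = 3 - (-15 + b) = 3 + (15 - b) = 18 - b)
t(n, u) = 198 + 12*n (t(n, u) = 2 - (-12*n - 196) = 2 - (-196 - 12*n) = 2 + (196 + 12*n) = 198 + 12*n)
t(-189, V(1, 7)) + 4729 = (198 + 12*(-189)) + 4729 = (198 - 2268) + 4729 = -2070 + 4729 = 2659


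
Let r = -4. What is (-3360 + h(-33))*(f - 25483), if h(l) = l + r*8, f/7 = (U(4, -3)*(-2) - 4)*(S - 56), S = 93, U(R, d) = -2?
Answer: 87279275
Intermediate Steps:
f = 0 (f = 7*((-2*(-2) - 4)*(93 - 56)) = 7*((4 - 4)*37) = 7*(0*37) = 7*0 = 0)
h(l) = -32 + l (h(l) = l - 4*8 = l - 32 = -32 + l)
(-3360 + h(-33))*(f - 25483) = (-3360 + (-32 - 33))*(0 - 25483) = (-3360 - 65)*(-25483) = -3425*(-25483) = 87279275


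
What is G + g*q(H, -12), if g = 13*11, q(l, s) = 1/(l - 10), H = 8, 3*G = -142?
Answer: -713/6 ≈ -118.83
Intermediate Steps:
G = -142/3 (G = (⅓)*(-142) = -142/3 ≈ -47.333)
q(l, s) = 1/(-10 + l)
g = 143
G + g*q(H, -12) = -142/3 + 143/(-10 + 8) = -142/3 + 143/(-2) = -142/3 + 143*(-½) = -142/3 - 143/2 = -713/6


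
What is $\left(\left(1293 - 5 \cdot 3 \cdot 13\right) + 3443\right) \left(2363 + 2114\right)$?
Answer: $20330057$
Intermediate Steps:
$\left(\left(1293 - 5 \cdot 3 \cdot 13\right) + 3443\right) \left(2363 + 2114\right) = \left(\left(1293 - 15 \cdot 13\right) + 3443\right) 4477 = \left(\left(1293 - 195\right) + 3443\right) 4477 = \left(1098 + 3443\right) 4477 = 4541 \cdot 4477 = 20330057$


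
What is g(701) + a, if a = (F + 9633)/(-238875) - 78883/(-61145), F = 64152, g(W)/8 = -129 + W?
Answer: 127336079872/27820975 ≈ 4577.0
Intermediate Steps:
g(W) = -1032 + 8*W (g(W) = 8*(-129 + W) = -1032 + 8*W)
a = 27298272/27820975 (a = (64152 + 9633)/(-238875) - 78883/(-61145) = 73785*(-1/238875) - 78883*(-1/61145) = -4919/15925 + 11269/8735 = 27298272/27820975 ≈ 0.98121)
g(701) + a = (-1032 + 8*701) + 27298272/27820975 = (-1032 + 5608) + 27298272/27820975 = 4576 + 27298272/27820975 = 127336079872/27820975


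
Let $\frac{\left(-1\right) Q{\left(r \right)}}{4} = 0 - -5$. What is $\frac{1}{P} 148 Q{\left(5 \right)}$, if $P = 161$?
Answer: $- \frac{2960}{161} \approx -18.385$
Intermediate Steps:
$Q{\left(r \right)} = -20$ ($Q{\left(r \right)} = - 4 \left(0 - -5\right) = - 4 \left(0 + 5\right) = \left(-4\right) 5 = -20$)
$\frac{1}{P} 148 Q{\left(5 \right)} = \frac{1}{161} \cdot 148 \left(-20\right) = \frac{148}{161} \left(-20\right) = - \frac{2960}{161}$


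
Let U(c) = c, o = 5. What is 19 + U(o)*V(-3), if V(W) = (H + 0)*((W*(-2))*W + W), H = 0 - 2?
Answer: 229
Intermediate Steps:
H = -2
V(W) = -2*W + 4*W² (V(W) = (-2 + 0)*((W*(-2))*W + W) = -2*((-2*W)*W + W) = -2*(-2*W² + W) = -2*(W - 2*W²) = -2*W + 4*W²)
19 + U(o)*V(-3) = 19 + 5*(2*(-3)*(-1 + 2*(-3))) = 19 + 5*(2*(-3)*(-1 - 6)) = 19 + 5*(2*(-3)*(-7)) = 19 + 5*42 = 19 + 210 = 229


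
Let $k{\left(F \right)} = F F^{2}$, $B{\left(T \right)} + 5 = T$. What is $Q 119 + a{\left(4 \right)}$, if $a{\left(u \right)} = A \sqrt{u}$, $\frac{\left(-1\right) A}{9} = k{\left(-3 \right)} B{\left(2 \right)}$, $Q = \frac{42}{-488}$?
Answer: $- \frac{358251}{244} \approx -1468.2$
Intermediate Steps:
$B{\left(T \right)} = -5 + T$
$Q = - \frac{21}{244}$ ($Q = 42 \left(- \frac{1}{488}\right) = - \frac{21}{244} \approx -0.086066$)
$k{\left(F \right)} = F^{3}$
$A = -729$ ($A = - 9 \left(-3\right)^{3} \left(-5 + 2\right) = - 9 \left(\left(-27\right) \left(-3\right)\right) = \left(-9\right) 81 = -729$)
$a{\left(u \right)} = - 729 \sqrt{u}$
$Q 119 + a{\left(4 \right)} = \left(- \frac{21}{244}\right) 119 - 729 \sqrt{4} = - \frac{2499}{244} - 1458 = - \frac{358251}{244}$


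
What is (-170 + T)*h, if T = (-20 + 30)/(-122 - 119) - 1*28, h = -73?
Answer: 3484144/241 ≈ 14457.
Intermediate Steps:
T = -6758/241 (T = 10/(-241) - 28 = 10*(-1/241) - 28 = -10/241 - 28 = -6758/241 ≈ -28.042)
(-170 + T)*h = (-170 - 6758/241)*(-73) = -47728/241*(-73) = 3484144/241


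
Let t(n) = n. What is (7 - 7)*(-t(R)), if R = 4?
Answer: 0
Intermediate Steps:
(7 - 7)*(-t(R)) = (7 - 7)*(-1*4) = 0*(-4) = 0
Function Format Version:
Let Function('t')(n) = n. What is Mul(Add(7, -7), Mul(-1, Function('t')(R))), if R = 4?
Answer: 0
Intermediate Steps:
Mul(Add(7, -7), Mul(-1, Function('t')(R))) = Mul(Add(7, -7), Mul(-1, 4)) = Mul(0, -4) = 0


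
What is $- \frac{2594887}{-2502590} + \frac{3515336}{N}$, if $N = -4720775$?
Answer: $\frac{690486591437}{2362832861450} \approx 0.29223$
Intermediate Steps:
$- \frac{2594887}{-2502590} + \frac{3515336}{N} = - \frac{2594887}{-2502590} + \frac{3515336}{-4720775} = \left(-2594887\right) \left(- \frac{1}{2502590}\right) + 3515336 \left(- \frac{1}{4720775}\right) = \frac{2594887}{2502590} - \frac{3515336}{4720775} = \frac{690486591437}{2362832861450}$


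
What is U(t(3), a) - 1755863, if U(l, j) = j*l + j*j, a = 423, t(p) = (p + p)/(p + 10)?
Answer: -20497604/13 ≈ -1.5767e+6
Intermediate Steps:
t(p) = 2*p/(10 + p) (t(p) = (2*p)/(10 + p) = 2*p/(10 + p))
U(l, j) = j² + j*l (U(l, j) = j*l + j² = j² + j*l)
U(t(3), a) - 1755863 = 423*(423 + 2*3/(10 + 3)) - 1755863 = 423*(423 + 2*3/13) - 1755863 = 423*(423 + 2*3*(1/13)) - 1755863 = 423*(423 + 6/13) - 1755863 = 423*(5505/13) - 1755863 = 2328615/13 - 1755863 = -20497604/13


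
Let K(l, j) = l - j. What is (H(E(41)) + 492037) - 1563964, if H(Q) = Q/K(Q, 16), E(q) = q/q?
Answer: -16078906/15 ≈ -1.0719e+6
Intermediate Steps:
E(q) = 1
H(Q) = Q/(-16 + Q) (H(Q) = Q/(Q - 1*16) = Q/(Q - 16) = Q/(-16 + Q))
(H(E(41)) + 492037) - 1563964 = (1/(-16 + 1) + 492037) - 1563964 = (1/(-15) + 492037) - 1563964 = (1*(-1/15) + 492037) - 1563964 = (-1/15 + 492037) - 1563964 = 7380554/15 - 1563964 = -16078906/15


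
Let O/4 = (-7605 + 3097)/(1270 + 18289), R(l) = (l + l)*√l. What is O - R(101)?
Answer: -18032/19559 - 202*√101 ≈ -2031.0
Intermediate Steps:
R(l) = 2*l^(3/2) (R(l) = (2*l)*√l = 2*l^(3/2))
O = -18032/19559 (O = 4*((-7605 + 3097)/(1270 + 18289)) = 4*(-4508/19559) = -18032/19559 ≈ -0.92193)
O - R(101) = -18032/19559 - 2*101^(3/2) = -18032/19559 - 2*101*√101 = -18032/19559 - 202*√101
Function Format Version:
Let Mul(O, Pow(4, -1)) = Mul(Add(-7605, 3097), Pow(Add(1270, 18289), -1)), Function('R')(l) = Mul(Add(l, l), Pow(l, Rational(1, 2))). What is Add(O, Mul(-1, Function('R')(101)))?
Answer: Add(Rational(-18032, 19559), Mul(-202, Pow(101, Rational(1, 2)))) ≈ -2031.0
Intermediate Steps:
Function('R')(l) = Mul(2, Pow(l, Rational(3, 2))) (Function('R')(l) = Mul(Mul(2, l), Pow(l, Rational(1, 2))) = Mul(2, Pow(l, Rational(3, 2))))
O = Rational(-18032, 19559) (O = Mul(4, Mul(Add(-7605, 3097), Pow(Add(1270, 18289), -1))) = Mul(4, Mul(-4508, Pow(19559, -1))) = Mul(4, Mul(-4508, Rational(1, 19559))) = Mul(4, Rational(-4508, 19559)) = Rational(-18032, 19559) ≈ -0.92193)
Add(O, Mul(-1, Function('R')(101))) = Add(Rational(-18032, 19559), Mul(-1, Mul(2, Pow(101, Rational(3, 2))))) = Add(Rational(-18032, 19559), Mul(-1, Mul(2, Mul(101, Pow(101, Rational(1, 2)))))) = Add(Rational(-18032, 19559), Mul(-1, Mul(202, Pow(101, Rational(1, 2))))) = Add(Rational(-18032, 19559), Mul(-202, Pow(101, Rational(1, 2))))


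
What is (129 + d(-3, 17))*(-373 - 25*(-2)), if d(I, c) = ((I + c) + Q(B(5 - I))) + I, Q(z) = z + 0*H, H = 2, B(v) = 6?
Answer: -47158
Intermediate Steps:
Q(z) = z (Q(z) = z + 0*2 = z + 0 = z)
d(I, c) = 6 + c + 2*I (d(I, c) = ((I + c) + 6) + I = (6 + I + c) + I = 6 + c + 2*I)
(129 + d(-3, 17))*(-373 - 25*(-2)) = (129 + (6 + 17 + 2*(-3)))*(-373 - 25*(-2)) = (129 + (6 + 17 - 6))*(-373 + 50) = (129 + 17)*(-323) = 146*(-323) = -47158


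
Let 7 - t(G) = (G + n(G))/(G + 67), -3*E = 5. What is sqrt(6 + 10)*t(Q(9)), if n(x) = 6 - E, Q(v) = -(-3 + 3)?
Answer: 5536/201 ≈ 27.542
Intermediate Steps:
E = -5/3 (E = -1/3*5 = -5/3 ≈ -1.6667)
Q(v) = 0 (Q(v) = -1*0 = 0)
n(x) = 23/3 (n(x) = 6 - 1*(-5/3) = 6 + 5/3 = 23/3)
t(G) = 7 - (23/3 + G)/(67 + G) (t(G) = 7 - (G + 23/3)/(G + 67) = 7 - (23/3 + G)/(67 + G))
sqrt(6 + 10)*t(Q(9)) = sqrt(6 + 10)*(2*(692 + 9*0)/(3*(67 + 0))) = sqrt(16)*((2/3)*(692 + 0)/67) = 4*((2/3)*(1/67)*692) = 4*(1384/201) = 5536/201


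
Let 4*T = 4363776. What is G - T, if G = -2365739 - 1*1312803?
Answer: -4769486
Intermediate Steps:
T = 1090944 (T = (1/4)*4363776 = 1090944)
G = -3678542 (G = -2365739 - 1312803 = -3678542)
G - T = -3678542 - 1*1090944 = -3678542 - 1090944 = -4769486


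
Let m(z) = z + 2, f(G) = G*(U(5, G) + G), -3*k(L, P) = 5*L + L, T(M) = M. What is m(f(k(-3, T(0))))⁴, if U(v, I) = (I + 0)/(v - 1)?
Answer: 4879681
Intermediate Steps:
k(L, P) = -2*L (k(L, P) = -(5*L + L)/3 = -2*L)
U(v, I) = I/(-1 + v)
f(G) = 5*G²/4 (f(G) = G*(G/(-1 + 5) + G) = G*(G/4 + G) = G*(5*G/4) = 5*G²/4)
m(z) = 2 + z
m(f(k(-3, T(0))))⁴ = (2 + 5*(-2*(-3))²/4)⁴ = (2 + (5/4)*6²)⁴ = (2 + (5/4)*36)⁴ = (2 + 45)⁴ = 47⁴ = 4879681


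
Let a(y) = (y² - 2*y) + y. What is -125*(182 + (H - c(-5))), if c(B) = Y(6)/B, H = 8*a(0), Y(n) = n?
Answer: -22900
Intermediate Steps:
a(y) = y² - y
H = 0 (H = 8*(0*(-1 + 0)) = 8*(0*(-1)) = 8*0 = 0)
c(B) = 6/B
-125*(182 + (H - c(-5))) = -125*(182 + (0 - 6/(-5))) = -125*(182 + (0 - 6*(-1)/5)) = -125*(182 + (0 - 1*(-6/5))) = -125*(182 + (0 + 6/5)) = -125*(182 + 6/5) = -125*916/5 = -22900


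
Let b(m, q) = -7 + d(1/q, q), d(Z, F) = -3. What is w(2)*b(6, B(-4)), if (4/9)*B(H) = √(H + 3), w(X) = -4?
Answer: 40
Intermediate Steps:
B(H) = 9*√(3 + H)/4 (B(H) = 9*√(H + 3)/4 = 9*√(3 + H)/4)
b(m, q) = -10 (b(m, q) = -7 - 3 = -10)
w(2)*b(6, B(-4)) = -4*(-10) = 40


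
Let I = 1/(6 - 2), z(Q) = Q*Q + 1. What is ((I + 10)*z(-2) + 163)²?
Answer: 734449/16 ≈ 45903.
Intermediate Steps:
z(Q) = 1 + Q² (z(Q) = Q² + 1 = 1 + Q²)
I = ¼ (I = 1/4 = ¼ ≈ 0.25000)
((I + 10)*z(-2) + 163)² = ((¼ + 10)*(1 + (-2)²) + 163)² = (41*(1 + 4)/4 + 163)² = ((41/4)*5 + 163)² = (205/4 + 163)² = (857/4)² = 734449/16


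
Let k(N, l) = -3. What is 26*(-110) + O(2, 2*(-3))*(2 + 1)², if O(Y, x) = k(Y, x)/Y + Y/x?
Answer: -5753/2 ≈ -2876.5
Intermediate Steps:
O(Y, x) = -3/Y + Y/x
26*(-110) + O(2, 2*(-3))*(2 + 1)² = 26*(-110) + (-3/2 + 2/((2*(-3))))*(2 + 1)² = -2860 + (-3*½ + 2/(-6))*3² = -2860 + (-3/2 + 2*(-⅙))*9 = -2860 + (-3/2 - ⅓)*9 = -2860 - 11/6*9 = -2860 - 33/2 = -5753/2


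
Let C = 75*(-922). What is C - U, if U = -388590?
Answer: 319440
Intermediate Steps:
C = -69150
C - U = -69150 - 1*(-388590) = -69150 + 388590 = 319440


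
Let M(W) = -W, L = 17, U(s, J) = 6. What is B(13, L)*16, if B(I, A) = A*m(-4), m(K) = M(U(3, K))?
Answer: -1632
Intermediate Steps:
m(K) = -6 (m(K) = -1*6 = -6)
B(I, A) = -6*A (B(I, A) = A*(-6) = -6*A)
B(13, L)*16 = -6*17*16 = -102*16 = -1632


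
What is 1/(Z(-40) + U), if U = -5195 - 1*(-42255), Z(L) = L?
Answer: 1/37020 ≈ 2.7012e-5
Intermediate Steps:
U = 37060 (U = -5195 + 42255 = 37060)
1/(Z(-40) + U) = 1/(-40 + 37060) = 1/37020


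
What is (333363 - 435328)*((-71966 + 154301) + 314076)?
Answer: -40420047615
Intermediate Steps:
(333363 - 435328)*((-71966 + 154301) + 314076) = -101965*(82335 + 314076) = -101965*396411 = -40420047615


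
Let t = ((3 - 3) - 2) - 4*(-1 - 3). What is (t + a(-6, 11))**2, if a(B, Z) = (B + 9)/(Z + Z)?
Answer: 96721/484 ≈ 199.84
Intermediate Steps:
a(B, Z) = (9 + B)/(2*Z) (a(B, Z) = (9 + B)/((2*Z)) = (9 + B)*(1/(2*Z)) = (9 + B)/(2*Z))
t = 14 (t = (0 - 2) - 4*(-4) = -2 + 16 = 14)
(t + a(-6, 11))**2 = (14 + (1/2)*(9 - 6)/11)**2 = (14 + (1/2)*(1/11)*3)**2 = (14 + 3/22)**2 = (311/22)**2 = 96721/484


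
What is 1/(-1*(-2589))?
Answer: 1/2589 ≈ 0.00038625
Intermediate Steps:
1/(-1*(-2589)) = 1/2589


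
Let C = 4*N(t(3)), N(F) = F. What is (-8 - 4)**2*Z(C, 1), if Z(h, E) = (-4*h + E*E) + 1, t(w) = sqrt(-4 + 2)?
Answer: 288 - 2304*I*sqrt(2) ≈ 288.0 - 3258.3*I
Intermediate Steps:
t(w) = I*sqrt(2) (t(w) = sqrt(-2) = I*sqrt(2))
C = 4*I*sqrt(2) (C = 4*(I*sqrt(2)) = 4*I*sqrt(2) ≈ 5.6569*I)
Z(h, E) = 1 + E**2 - 4*h (Z(h, E) = (-4*h + E**2) + 1 = (E**2 - 4*h) + 1 = 1 + E**2 - 4*h)
(-8 - 4)**2*Z(C, 1) = (-8 - 4)**2*(1 + 1**2 - 16*I*sqrt(2)) = (-12)**2*(1 + 1 - 16*I*sqrt(2)) = 144*(2 - 16*I*sqrt(2)) = 288 - 2304*I*sqrt(2)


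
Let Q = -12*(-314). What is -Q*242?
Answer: -911856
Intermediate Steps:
Q = 3768
-Q*242 = -1*3768*242 = -3768*242 = -911856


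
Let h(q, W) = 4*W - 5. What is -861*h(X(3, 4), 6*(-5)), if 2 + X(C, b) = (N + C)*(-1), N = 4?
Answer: 107625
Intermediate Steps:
X(C, b) = -6 - C (X(C, b) = -2 + (4 + C)*(-1) = -2 + (-4 - C) = -6 - C)
h(q, W) = -5 + 4*W
-861*h(X(3, 4), 6*(-5)) = -861*(-5 + 4*(6*(-5))) = -861*(-5 + 4*(-30)) = -861*(-5 - 120) = -861*(-125) = 107625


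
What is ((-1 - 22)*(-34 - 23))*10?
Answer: 13110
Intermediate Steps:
((-1 - 22)*(-34 - 23))*10 = -23*(-57)*10 = 1311*10 = 13110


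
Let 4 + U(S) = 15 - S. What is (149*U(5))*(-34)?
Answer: -30396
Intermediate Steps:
U(S) = 11 - S (U(S) = -4 + (15 - S) = 11 - S)
(149*U(5))*(-34) = (149*(11 - 1*5))*(-34) = (149*(11 - 5))*(-34) = (149*6)*(-34) = 894*(-34) = -30396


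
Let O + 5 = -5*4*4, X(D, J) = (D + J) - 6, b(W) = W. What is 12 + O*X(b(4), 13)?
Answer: -923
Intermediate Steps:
X(D, J) = -6 + D + J
O = -85 (O = -5 - 5*4*4 = -5 - 20*4 = -5 - 80 = -85)
12 + O*X(b(4), 13) = 12 - 85*(-6 + 4 + 13) = 12 - 85*11 = 12 - 935 = -923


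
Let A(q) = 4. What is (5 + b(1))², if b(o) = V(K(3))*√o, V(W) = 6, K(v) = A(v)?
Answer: 121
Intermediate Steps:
K(v) = 4
b(o) = 6*√o
(5 + b(1))² = (5 + 6*√1)² = (5 + 6*1)² = (5 + 6)² = 11² = 121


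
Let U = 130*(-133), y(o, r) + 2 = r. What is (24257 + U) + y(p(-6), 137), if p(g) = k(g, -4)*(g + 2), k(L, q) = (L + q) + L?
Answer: 7102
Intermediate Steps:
k(L, q) = q + 2*L
p(g) = (-4 + 2*g)*(2 + g) (p(g) = (-4 + 2*g)*(g + 2) = (-4 + 2*g)*(2 + g))
y(o, r) = -2 + r
U = -17290
(24257 + U) + y(p(-6), 137) = (24257 - 17290) + (-2 + 137) = 6967 + 135 = 7102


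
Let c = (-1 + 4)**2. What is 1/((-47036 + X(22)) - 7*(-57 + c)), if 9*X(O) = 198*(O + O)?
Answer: -1/45732 ≈ -2.1867e-5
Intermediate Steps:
X(O) = 44*O (X(O) = (198*(O + O))/9 = (198*(2*O))/9 = (396*O)/9 = 44*O)
c = 9 (c = 3**2 = 9)
1/((-47036 + X(22)) - 7*(-57 + c)) = 1/((-47036 + 44*22) - 7*(-57 + 9)) = 1/((-47036 + 968) - 7*(-48)) = 1/(-46068 + 336) = 1/(-45732) = -1/45732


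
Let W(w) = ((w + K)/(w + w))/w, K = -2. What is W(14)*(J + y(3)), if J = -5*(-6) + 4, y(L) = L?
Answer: 111/98 ≈ 1.1327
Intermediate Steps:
W(w) = (-2 + w)/(2*w²) (W(w) = ((w - 2)/(w + w))/w = ((-2 + w)/((2*w)))/w = ((-2 + w)*(1/(2*w)))/w = ((-2 + w)/(2*w))/w = (-2 + w)/(2*w²))
J = 34 (J = 30 + 4 = 34)
W(14)*(J + y(3)) = ((½)*(-2 + 14)/14²)*(34 + 3) = ((½)*(1/196)*12)*37 = (3/98)*37 = 111/98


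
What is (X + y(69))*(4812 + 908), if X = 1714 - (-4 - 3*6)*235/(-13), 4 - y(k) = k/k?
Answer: 7546440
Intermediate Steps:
y(k) = 3 (y(k) = 4 - k/k = 4 - 1*1 = 4 - 1 = 3)
X = 17112/13 (X = 1714 - (-4 - 18)*235*(-1/13) = 1714 - (-22)*(-235)/13 = 1714 - 1*5170/13 = 1714 - 5170/13 = 17112/13 ≈ 1316.3)
(X + y(69))*(4812 + 908) = (17112/13 + 3)*(4812 + 908) = (17151/13)*5720 = 7546440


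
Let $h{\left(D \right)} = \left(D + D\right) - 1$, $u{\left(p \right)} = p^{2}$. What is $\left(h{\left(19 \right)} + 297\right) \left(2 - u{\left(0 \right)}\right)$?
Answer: $668$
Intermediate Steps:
$h{\left(D \right)} = -1 + 2 D$ ($h{\left(D \right)} = 2 D - 1 = -1 + 2 D$)
$\left(h{\left(19 \right)} + 297\right) \left(2 - u{\left(0 \right)}\right) = \left(\left(-1 + 2 \cdot 19\right) + 297\right) \left(2 - 0^{2}\right) = \left(\left(-1 + 38\right) + 297\right) \left(2 - 0\right) = \left(37 + 297\right) \left(2 + 0\right) = 334 \cdot 2 = 668$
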